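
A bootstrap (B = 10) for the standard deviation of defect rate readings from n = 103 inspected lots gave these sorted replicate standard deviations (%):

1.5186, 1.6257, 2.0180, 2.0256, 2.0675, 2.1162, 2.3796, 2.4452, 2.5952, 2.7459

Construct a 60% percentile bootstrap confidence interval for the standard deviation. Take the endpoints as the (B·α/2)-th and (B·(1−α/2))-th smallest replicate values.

α = 0.40; lower rank = 10 × 0.200 = 2; upper rank = 10 × 0.800 = 8.
The 2nd smallest replicate is 1.6257; the 8th is 2.4452.

(1.6257, 2.4452)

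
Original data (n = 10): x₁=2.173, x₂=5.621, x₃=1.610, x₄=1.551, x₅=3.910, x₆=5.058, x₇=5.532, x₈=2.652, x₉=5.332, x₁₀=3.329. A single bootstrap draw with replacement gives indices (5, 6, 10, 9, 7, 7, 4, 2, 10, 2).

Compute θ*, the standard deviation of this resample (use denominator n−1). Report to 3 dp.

θ* = 1.392

Resample values: 3.910, 5.058, 3.329, 5.332, 5.532, 5.532, 1.551, 5.621, 3.329, 5.621.
Mean = 4.4815; sum of squared deviations = 17.4307
s² = 17.4307 / 9 = 1.9367
s = √1.9367 = 1.392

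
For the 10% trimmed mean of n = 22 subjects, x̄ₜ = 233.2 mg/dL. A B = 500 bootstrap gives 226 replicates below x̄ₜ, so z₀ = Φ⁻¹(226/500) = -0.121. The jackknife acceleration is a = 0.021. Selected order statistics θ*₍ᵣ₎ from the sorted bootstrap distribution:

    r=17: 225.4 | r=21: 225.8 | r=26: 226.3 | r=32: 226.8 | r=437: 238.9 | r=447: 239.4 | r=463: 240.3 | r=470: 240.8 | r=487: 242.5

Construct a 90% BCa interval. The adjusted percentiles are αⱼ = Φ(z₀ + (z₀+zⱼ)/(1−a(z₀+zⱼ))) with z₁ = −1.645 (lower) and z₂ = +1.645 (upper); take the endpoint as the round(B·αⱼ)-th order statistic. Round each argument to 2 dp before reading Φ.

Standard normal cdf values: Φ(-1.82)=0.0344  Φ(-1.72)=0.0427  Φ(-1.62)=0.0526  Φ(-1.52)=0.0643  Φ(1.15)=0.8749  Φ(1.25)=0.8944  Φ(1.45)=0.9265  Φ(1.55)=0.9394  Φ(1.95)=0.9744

(225.4, 240.3)

Lower: z₀ + z₁ = -0.121 + (-1.645) = -1.766; 1 − a(z₀+z₁) = 1 − (0.021)(-1.766) = 1.0371; argument = -0.121 + (-1.766)/1.0371 = -1.8238 → -1.82.
α₁ = Φ(-1.82) = 0.0344; rank = round(500 × 0.0344) = 17; θ*₍17₎ = 225.4.
Upper: z₀ + z₂ = 1.524; 1 − a(z₀+z₂) = 0.9680; argument = 1.4534 → 1.45; α₂ = 0.9265; rank = 463; θ*₍463₎ = 240.3.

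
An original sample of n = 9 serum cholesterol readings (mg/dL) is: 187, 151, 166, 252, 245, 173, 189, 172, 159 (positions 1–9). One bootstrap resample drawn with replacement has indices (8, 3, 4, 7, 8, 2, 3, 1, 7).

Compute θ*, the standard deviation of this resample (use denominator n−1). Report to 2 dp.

θ* = 28.92

Resample values: 172, 166, 252, 189, 172, 151, 166, 187, 189.
Mean = 182.6667; sum of squared deviations = 6692.0000
s² = 6692.0000 / 8 = 836.5000
s = √836.5000 = 28.92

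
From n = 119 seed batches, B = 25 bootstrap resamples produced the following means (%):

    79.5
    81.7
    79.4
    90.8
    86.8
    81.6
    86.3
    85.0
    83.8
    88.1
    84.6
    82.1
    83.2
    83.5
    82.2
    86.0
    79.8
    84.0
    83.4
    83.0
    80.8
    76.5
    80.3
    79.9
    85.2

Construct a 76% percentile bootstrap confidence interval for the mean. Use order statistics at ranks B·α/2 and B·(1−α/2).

Sorted replicates: 76.5, 79.4, 79.5, 79.8, 79.9, 80.3, 80.8, 81.6, 81.7, 82.1, 82.2, 83.0, 83.2, 83.4, 83.5, 83.8, 84.0, 84.6, 85.0, 85.2, 86.0, 86.3, 86.8, 88.1, 90.8
α = 0.24; lower rank = 25 × 0.120 = 3; upper rank = 25 × 0.880 = 22.
The 3rd smallest replicate is 79.5; the 22nd is 86.3.

(79.5, 86.3)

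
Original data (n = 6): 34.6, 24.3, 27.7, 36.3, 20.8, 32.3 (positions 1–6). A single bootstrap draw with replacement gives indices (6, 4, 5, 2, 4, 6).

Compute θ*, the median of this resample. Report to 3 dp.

Resample values: 32.3, 36.3, 20.8, 24.3, 36.3, 32.3.
Sorted: 20.8, 24.3, 32.3, 32.3, 36.3, 36.3
Median = average of the two middle values = 32.300

θ* = 32.300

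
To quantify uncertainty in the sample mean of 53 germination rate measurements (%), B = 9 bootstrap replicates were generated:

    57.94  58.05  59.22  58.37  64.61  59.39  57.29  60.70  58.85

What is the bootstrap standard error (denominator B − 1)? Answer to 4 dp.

SE* = 2.1975

Bootstrap SE is the standard deviation of the 9 replicate means.
Mean of replicates: (57.94 + 58.05 + 59.22 + 58.37 + 64.61 + 59.39 + 57.29 + 60.70 + 58.85) / 9 = 534.42000 / 9 = 59.38000
Sum of squared deviations: (−1.44000)² + (−1.33000)² + (−0.16000)² + (−1.01000)² + (+5.23000)² + (+0.01000)² + (−2.09000)² + (+1.32000)² + (−0.53000)² = 38.63260
Variance = 38.63260 / 8 = 4.82908
SE* = √4.82908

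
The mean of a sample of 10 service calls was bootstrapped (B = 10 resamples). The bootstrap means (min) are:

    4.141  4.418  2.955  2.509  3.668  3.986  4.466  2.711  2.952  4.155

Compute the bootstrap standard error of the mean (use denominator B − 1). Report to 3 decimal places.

Bootstrap SE is the standard deviation of the 10 replicate means.
Mean of replicates: (4.141 + 4.418 + 2.955 + 2.509 + 3.668 + 3.986 + 4.466 + 2.711 + 2.952 + 4.155) / 10 = 35.9610 / 10 = 3.5961
Sum of squared deviations: (+0.5449)² + (+0.8219)² + (−0.6411)² + (−1.0871)² + (+0.0719)² + (+0.3899)² + (+0.8699)² + (−0.8851)² + (−0.6441)² + (+0.5589)² = 4.9898
Variance = 4.9898 / 9 = 0.5544
SE* = √0.5544

SE* = 0.745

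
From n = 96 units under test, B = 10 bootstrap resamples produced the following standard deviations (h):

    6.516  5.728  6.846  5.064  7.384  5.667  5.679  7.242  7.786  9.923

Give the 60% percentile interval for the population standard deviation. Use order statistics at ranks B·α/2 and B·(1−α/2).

Sorted replicates: 5.064, 5.667, 5.679, 5.728, 6.516, 6.846, 7.242, 7.384, 7.786, 9.923
α = 0.40; lower rank = 10 × 0.200 = 2; upper rank = 10 × 0.800 = 8.
The 2nd smallest replicate is 5.667; the 8th is 7.384.

(5.667, 7.384)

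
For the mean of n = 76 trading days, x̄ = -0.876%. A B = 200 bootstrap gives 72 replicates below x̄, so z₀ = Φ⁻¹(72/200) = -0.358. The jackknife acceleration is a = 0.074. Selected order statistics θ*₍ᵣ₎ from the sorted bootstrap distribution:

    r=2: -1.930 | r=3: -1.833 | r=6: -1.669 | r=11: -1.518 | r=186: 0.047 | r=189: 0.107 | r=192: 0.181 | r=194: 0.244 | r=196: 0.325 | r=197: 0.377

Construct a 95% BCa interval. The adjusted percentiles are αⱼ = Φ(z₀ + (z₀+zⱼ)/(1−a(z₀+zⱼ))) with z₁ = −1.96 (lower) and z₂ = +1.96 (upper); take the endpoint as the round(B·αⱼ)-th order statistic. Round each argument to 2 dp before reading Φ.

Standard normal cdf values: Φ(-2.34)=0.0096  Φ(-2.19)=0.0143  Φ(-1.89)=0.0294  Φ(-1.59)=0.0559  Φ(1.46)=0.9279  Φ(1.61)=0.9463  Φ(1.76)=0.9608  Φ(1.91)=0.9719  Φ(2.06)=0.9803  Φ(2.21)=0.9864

(-1.930, 0.047)

Lower: z₀ + z₁ = -0.358 + (-1.960) = -2.318; 1 − a(z₀+z₁) = 1 − (0.074)(-2.318) = 1.1715; argument = -0.358 + (-2.318)/1.1715 = -2.3366 → -2.34.
α₁ = Φ(-2.34) = 0.0096; rank = round(200 × 0.0096) = 2; θ*₍2₎ = -1.930.
Upper: z₀ + z₂ = 1.602; 1 − a(z₀+z₂) = 0.8815; argument = 1.4595 → 1.46; α₂ = 0.9279; rank = 186; θ*₍186₎ = 0.047.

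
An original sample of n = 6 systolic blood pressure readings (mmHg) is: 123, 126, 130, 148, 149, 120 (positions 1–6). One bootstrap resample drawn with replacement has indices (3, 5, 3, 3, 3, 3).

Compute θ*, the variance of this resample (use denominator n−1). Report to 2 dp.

Resample values: 130, 149, 130, 130, 130, 130.
Mean = 133.1667; sum of squared deviations = 300.8333
s² = 300.8333 / 5 = 60.1667

θ* = 60.17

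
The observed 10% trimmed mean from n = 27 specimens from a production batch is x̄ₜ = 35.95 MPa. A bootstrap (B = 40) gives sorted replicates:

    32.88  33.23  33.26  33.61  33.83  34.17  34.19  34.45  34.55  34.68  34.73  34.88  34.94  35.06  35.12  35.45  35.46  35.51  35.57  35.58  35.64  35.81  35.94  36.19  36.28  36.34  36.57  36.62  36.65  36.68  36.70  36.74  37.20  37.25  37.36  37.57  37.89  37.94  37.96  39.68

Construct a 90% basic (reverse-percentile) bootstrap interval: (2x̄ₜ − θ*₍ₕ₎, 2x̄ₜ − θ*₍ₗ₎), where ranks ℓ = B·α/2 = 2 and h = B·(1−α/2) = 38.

Percentile endpoints at ranks 2 and 38: θ*₍2₎ = 33.23, θ*₍38₎ = 37.94.
Basic interval reflects these around x̄ₜ:
  lower = 2 × 35.95 − 37.94 = 33.96
  upper = 2 × 35.95 − 33.23 = 38.67

(33.96, 38.67)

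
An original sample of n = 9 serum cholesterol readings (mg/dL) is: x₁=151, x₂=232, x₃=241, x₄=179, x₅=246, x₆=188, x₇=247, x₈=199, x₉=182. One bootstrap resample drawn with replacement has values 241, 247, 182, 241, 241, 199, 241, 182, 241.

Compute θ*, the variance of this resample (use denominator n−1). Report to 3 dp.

θ* = 765.861

Mean = 223.8889; sum of squared deviations = 6126.8889
s² = 6126.8889 / 8 = 765.8611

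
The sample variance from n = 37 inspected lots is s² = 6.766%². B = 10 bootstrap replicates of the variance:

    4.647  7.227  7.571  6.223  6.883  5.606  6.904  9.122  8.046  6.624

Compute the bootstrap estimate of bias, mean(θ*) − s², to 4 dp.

mean(θ*) = (4.647 + 7.227 + 7.571 + 6.223 + 6.883 + 5.606 + 6.904 + 9.122 + 8.046 + 6.624) / 10 = 6.88530
bias = 6.88530 − 6.766

bias = +0.1193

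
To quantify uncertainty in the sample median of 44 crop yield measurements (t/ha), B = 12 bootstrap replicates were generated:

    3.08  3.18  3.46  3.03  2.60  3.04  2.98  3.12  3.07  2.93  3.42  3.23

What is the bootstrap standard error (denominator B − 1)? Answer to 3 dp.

SE* = 0.225

Bootstrap SE is the standard deviation of the 12 replicate medians.
Mean of replicates: (3.08 + 3.18 + 3.46 + 3.03 + 2.60 + 3.04 + 2.98 + 3.12 + 3.07 + 2.93 + 3.42 + 3.23) / 12 = 37.1400 / 12 = 3.0950
Sum of squared deviations: (−0.0150)² + (+0.0850)² + (+0.3650)² + (−0.0650)² + (−0.4950)² + (−0.0550)² + (−0.1150)² + (+0.0250)² + (−0.0250)² + (−0.1650)² + (+0.3250)² + (+0.1350)² = 0.5585
Variance = 0.5585 / 11 = 0.0508
SE* = √0.0508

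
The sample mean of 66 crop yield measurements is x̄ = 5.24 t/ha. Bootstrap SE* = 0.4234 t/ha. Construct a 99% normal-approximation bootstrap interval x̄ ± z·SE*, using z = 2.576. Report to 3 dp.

(4.149, 6.331)

Margin = 2.576 × 0.4234 = 1.0907
Interval: 5.24 ± 1.0907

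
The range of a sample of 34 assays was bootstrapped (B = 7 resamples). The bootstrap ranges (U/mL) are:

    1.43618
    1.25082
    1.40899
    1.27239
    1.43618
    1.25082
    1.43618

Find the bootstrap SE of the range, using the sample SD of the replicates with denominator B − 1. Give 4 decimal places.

Bootstrap SE is the standard deviation of the 7 replicate ranges.
Mean of replicates: (1.43618 + 1.25082 + 1.40899 + 1.27239 + 1.43618 + 1.25082 + 1.43618) / 7 = 9.491560 / 7 = 1.355937
Sum of squared deviations: (+0.080243)² + (−0.105117)² + (+0.053053)² + (−0.083547)² + (+0.080243)² + (−0.105117)² + (+0.080243)² = 0.051211
Variance = 0.051211 / 6 = 0.008535
SE* = √0.008535

SE* = 0.0924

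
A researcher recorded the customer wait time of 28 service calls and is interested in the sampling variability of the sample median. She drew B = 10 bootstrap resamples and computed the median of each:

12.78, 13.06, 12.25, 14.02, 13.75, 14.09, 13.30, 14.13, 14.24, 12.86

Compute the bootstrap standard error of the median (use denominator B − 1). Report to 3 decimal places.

Bootstrap SE is the standard deviation of the 10 replicate medians.
Mean of replicates: (12.78 + 13.06 + 12.25 + 14.02 + 13.75 + 14.09 + 13.30 + 14.13 + 14.24 + 12.86) / 10 = 134.4800 / 10 = 13.4480
Sum of squared deviations: (−0.6680)² + (−0.3880)² + (−1.1980)² + (+0.5720)² + (+0.3020)² + (+0.6420)² + (−0.1480)² + (+0.6820)² + (+0.7920)² + (−0.5880)² = 4.3226
Variance = 4.3226 / 9 = 0.4803
SE* = √0.4803

SE* = 0.693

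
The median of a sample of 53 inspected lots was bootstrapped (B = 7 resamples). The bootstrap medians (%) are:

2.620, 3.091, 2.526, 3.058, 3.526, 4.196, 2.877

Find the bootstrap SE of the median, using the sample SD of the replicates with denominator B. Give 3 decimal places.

Bootstrap SE is the standard deviation of the 7 replicate medians.
Mean of replicates: (2.620 + 3.091 + 2.526 + 3.058 + 3.526 + 4.196 + 2.877) / 7 = 21.8940 / 7 = 3.1277
Sum of squared deviations: (−0.5077)² + (−0.0367)² + (−0.6017)² + (−0.0697)² + (+0.3983)² + (+1.0683)² + (−0.2507)² = 1.9888
Variance = 1.9888 / 7 = 0.2841
SE* = √0.2841

SE* = 0.533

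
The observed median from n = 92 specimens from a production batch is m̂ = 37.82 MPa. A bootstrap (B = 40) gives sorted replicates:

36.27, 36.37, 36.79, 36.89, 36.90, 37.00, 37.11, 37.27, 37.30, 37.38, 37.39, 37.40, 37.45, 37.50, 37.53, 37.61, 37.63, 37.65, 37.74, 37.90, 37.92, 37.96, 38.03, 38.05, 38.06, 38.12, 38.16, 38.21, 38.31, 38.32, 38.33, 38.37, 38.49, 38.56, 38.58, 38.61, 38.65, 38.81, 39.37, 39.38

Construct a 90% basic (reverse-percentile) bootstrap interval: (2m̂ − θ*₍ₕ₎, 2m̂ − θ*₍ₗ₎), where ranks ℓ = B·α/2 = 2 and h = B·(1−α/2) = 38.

(36.83, 39.27)

Percentile endpoints at ranks 2 and 38: θ*₍2₎ = 36.37, θ*₍38₎ = 38.81.
Basic interval reflects these around m̂:
  lower = 2 × 37.82 − 38.81 = 36.83
  upper = 2 × 37.82 − 36.37 = 39.27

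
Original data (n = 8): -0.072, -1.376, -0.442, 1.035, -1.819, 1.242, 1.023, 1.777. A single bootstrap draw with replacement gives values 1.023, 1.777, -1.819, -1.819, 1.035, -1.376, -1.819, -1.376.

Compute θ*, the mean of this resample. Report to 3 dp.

Mean = (1.023 + 1.777 + (-1.819) + (-1.819) + 1.035 + (-1.376) + (-1.819) + (-1.376)) / 8 = -4.3740 / 8 = -0.547

θ* = -0.547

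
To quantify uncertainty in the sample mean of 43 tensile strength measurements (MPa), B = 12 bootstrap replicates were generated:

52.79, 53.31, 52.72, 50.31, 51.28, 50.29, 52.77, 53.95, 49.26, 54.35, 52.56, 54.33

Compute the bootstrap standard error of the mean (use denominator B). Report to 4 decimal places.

Bootstrap SE is the standard deviation of the 12 replicate means.
Mean of replicates: (52.79 + 53.31 + 52.72 + 50.31 + 51.28 + 50.29 + 52.77 + 53.95 + 49.26 + 54.35 + 52.56 + 54.33) / 12 = 627.92000 / 12 = 52.32667
Sum of squared deviations: (+0.46333)² + (+0.98333)² + (+0.39333)² + (−2.01667)² + (−1.04667)² + (−2.03667)² + (+0.44333)² + (+1.62333)² + (−3.06667)² + (+2.02333)² + (+0.23333)² + (+2.00333)² = 31.04467
Variance = 31.04467 / 12 = 2.58706
SE* = √2.58706

SE* = 1.6084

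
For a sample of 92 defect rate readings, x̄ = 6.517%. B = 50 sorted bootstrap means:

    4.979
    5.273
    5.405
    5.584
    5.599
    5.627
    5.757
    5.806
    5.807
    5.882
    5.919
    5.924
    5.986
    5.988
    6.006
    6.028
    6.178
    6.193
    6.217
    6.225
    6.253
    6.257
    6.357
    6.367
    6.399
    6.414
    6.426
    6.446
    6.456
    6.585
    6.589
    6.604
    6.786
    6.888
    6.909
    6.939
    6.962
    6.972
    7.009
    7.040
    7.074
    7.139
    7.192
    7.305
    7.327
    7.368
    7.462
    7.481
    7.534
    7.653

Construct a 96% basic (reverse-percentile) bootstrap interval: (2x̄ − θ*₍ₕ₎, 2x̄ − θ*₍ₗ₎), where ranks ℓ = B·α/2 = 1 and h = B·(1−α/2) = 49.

Percentile endpoints at ranks 1 and 49: θ*₍1₎ = 4.979, θ*₍49₎ = 7.534.
Basic interval reflects these around x̄:
  lower = 2 × 6.517 − 7.534 = 5.500
  upper = 2 × 6.517 − 4.979 = 8.055

(5.500, 8.055)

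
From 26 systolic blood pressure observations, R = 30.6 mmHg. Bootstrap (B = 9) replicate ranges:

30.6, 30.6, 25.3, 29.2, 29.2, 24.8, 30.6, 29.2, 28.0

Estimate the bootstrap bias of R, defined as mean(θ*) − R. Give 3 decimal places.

bias = −1.989

mean(θ*) = (30.6 + 30.6 + 25.3 + 29.2 + 29.2 + 24.8 + 30.6 + 29.2 + 28.0) / 9 = 28.6111
bias = 28.6111 − 30.6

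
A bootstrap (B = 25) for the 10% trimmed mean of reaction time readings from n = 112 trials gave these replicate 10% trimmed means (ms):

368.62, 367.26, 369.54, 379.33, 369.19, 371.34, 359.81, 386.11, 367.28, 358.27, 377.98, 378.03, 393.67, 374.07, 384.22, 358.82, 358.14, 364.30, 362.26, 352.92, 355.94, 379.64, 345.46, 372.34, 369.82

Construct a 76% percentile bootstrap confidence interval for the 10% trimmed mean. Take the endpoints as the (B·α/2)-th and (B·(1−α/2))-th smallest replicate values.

(355.94, 379.64)

Sorted replicates: 345.46, 352.92, 355.94, 358.14, 358.27, 358.82, 359.81, 362.26, 364.30, 367.26, 367.28, 368.62, 369.19, 369.54, 369.82, 371.34, 372.34, 374.07, 377.98, 378.03, 379.33, 379.64, 384.22, 386.11, 393.67
α = 0.24; lower rank = 25 × 0.120 = 3; upper rank = 25 × 0.880 = 22.
The 3rd smallest replicate is 355.94; the 22nd is 379.64.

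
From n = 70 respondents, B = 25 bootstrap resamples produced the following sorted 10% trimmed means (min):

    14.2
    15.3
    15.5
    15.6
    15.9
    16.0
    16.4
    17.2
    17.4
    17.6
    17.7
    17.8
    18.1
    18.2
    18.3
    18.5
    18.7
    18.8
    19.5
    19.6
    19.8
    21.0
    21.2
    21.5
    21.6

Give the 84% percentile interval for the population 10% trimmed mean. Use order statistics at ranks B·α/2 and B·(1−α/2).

α = 0.16; lower rank = 25 × 0.080 = 2; upper rank = 25 × 0.920 = 23.
The 2nd smallest replicate is 15.3; the 23rd is 21.2.

(15.3, 21.2)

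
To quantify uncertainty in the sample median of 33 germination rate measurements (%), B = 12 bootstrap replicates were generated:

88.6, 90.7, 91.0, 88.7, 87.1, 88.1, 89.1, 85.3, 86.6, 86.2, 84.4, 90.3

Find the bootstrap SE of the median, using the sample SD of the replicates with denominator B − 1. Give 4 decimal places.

Bootstrap SE is the standard deviation of the 12 replicate medians.
Mean of replicates: (88.6 + 90.7 + 91.0 + 88.7 + 87.1 + 88.1 + 89.1 + 85.3 + 86.6 + 86.2 + 84.4 + 90.3) / 12 = 1056.10000 / 12 = 88.00833
Sum of squared deviations: (+0.59167)² + (+2.69167)² + (+2.99167)² + (+0.69167)² + (−0.90833)² + (+0.09167)² + (+1.09167)² + (−2.70833)² + (−1.40833)² + (−1.80833)² + (−3.60833)² + (+2.29167)² = 49.90917
Variance = 49.90917 / 11 = 4.53720
SE* = √4.53720

SE* = 2.1301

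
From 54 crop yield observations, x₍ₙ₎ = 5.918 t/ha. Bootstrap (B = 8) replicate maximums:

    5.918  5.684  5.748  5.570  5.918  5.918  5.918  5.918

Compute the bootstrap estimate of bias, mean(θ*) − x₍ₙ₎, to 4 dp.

mean(θ*) = (5.918 + 5.684 + 5.748 + 5.570 + 5.918 + 5.918 + 5.918 + 5.918) / 8 = 5.82400
bias = 5.82400 − 5.918

bias = −0.0940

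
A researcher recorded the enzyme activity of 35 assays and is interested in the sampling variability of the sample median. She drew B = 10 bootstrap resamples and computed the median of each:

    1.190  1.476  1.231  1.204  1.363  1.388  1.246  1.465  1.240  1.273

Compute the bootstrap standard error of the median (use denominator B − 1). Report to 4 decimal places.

SE* = 0.1068

Bootstrap SE is the standard deviation of the 10 replicate medians.
Mean of replicates: (1.190 + 1.476 + 1.231 + 1.204 + 1.363 + 1.388 + 1.246 + 1.465 + 1.240 + 1.273) / 10 = 13.07600 / 10 = 1.30760
Sum of squared deviations: (−0.11760)² + (+0.16840)² + (−0.07660)² + (−0.10360)² + (+0.05540)² + (+0.08040)² + (−0.06160)² + (+0.15740)² + (−0.06760)² + (−0.03460)² = 0.10266
Variance = 0.10266 / 9 = 0.01141
SE* = √0.01141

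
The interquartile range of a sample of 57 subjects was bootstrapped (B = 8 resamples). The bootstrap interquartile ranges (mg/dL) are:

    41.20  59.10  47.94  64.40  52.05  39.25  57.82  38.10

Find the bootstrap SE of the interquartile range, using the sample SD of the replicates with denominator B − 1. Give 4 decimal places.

SE* = 9.9598

Bootstrap SE is the standard deviation of the 8 replicate interquartile ranges.
Mean of replicates: (41.20 + 59.10 + 47.94 + 64.40 + 52.05 + 39.25 + 57.82 + 38.10) / 8 = 399.86000 / 8 = 49.98250
Sum of squared deviations: (−8.78250)² + (+9.11750)² + (−2.04250)² + (+14.41750)² + (+2.06750)² + (−10.73250)² + (+7.83750)² + (−11.88250)² = 694.37855
Variance = 694.37855 / 7 = 99.19694
SE* = √99.19694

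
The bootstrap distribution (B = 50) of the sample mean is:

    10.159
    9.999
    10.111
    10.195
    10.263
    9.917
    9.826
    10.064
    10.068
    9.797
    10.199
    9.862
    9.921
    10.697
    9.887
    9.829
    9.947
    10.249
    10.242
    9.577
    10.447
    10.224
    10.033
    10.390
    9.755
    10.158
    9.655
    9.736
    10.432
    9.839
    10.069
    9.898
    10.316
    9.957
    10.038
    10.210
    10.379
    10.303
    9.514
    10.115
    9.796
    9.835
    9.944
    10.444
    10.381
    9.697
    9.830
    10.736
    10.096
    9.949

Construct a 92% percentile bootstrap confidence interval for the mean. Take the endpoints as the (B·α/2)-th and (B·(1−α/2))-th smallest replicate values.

(9.577, 10.447)

Sorted replicates: 9.514, 9.577, 9.655, 9.697, 9.736, 9.755, 9.796, 9.797, 9.826, 9.829, 9.830, 9.835, 9.839, 9.862, 9.887, 9.898, 9.917, 9.921, 9.944, 9.947, 9.949, 9.957, 9.999, 10.033, 10.038, 10.064, 10.068, 10.069, 10.096, 10.111, 10.115, 10.158, 10.159, 10.195, 10.199, 10.210, 10.224, 10.242, 10.249, 10.263, 10.303, 10.316, 10.379, 10.381, 10.390, 10.432, 10.444, 10.447, 10.697, 10.736
α = 0.08; lower rank = 50 × 0.040 = 2; upper rank = 50 × 0.960 = 48.
The 2nd smallest replicate is 9.577; the 48th is 10.447.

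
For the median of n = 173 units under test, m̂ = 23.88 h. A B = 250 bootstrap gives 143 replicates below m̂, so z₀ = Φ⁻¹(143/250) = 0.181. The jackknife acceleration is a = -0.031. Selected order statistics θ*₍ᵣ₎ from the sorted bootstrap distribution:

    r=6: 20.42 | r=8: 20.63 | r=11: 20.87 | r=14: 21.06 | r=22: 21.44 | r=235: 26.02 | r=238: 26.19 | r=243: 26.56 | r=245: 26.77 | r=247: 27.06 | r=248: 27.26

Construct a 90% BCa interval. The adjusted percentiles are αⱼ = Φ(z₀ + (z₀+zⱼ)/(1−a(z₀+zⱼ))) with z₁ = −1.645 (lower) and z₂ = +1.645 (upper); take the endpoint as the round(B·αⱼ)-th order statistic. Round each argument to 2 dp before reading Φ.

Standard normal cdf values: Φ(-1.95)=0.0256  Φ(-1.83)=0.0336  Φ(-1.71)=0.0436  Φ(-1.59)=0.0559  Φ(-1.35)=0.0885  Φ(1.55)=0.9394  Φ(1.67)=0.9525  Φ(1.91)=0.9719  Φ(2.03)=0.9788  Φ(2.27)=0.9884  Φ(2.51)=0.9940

(21.44, 26.56)

Lower: z₀ + z₁ = 0.181 + (-1.645) = -1.464; 1 − a(z₀+z₁) = 1 − (-0.031)(-1.464) = 0.9546; argument = 0.181 + (-1.464)/0.9546 = -1.3526 → -1.35.
α₁ = Φ(-1.35) = 0.0885; rank = round(250 × 0.0885) = 22; θ*₍22₎ = 21.44.
Upper: z₀ + z₂ = 1.826; 1 − a(z₀+z₂) = 1.0566; argument = 1.9092 → 1.91; α₂ = 0.9719; rank = 243; θ*₍243₎ = 26.56.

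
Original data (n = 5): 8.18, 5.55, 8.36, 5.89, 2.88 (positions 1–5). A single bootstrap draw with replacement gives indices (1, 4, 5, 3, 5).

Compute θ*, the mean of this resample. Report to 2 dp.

Resample values: 8.18, 5.89, 2.88, 8.36, 2.88.
Mean = (8.18 + 5.89 + 2.88 + 8.36 + 2.88) / 5 = 28.190 / 5 = 5.64

θ* = 5.64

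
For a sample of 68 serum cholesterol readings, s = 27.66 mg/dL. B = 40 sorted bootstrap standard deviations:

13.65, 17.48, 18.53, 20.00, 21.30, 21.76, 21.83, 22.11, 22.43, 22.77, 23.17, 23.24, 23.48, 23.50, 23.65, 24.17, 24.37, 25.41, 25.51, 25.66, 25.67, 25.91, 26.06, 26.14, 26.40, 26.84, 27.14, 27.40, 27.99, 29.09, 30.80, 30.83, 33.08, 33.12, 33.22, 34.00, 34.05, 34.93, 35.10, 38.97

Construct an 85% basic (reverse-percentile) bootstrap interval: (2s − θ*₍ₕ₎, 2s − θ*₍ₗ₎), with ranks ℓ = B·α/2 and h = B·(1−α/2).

(21.27, 36.79)

Percentile endpoints at ranks 3 and 37: θ*₍3₎ = 18.53, θ*₍37₎ = 34.05.
Basic interval reflects these around s:
  lower = 2 × 27.66 − 34.05 = 21.27
  upper = 2 × 27.66 − 18.53 = 36.79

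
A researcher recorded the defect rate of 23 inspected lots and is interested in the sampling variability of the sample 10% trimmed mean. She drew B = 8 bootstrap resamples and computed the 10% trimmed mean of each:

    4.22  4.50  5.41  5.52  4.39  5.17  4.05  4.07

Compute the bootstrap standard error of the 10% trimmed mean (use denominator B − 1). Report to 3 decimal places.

SE* = 0.606

Bootstrap SE is the standard deviation of the 8 replicate 10% trimmed means.
Mean of replicates: (4.22 + 4.50 + 5.41 + 5.52 + 4.39 + 5.17 + 4.05 + 4.07) / 8 = 37.3300 / 8 = 4.6662
Sum of squared deviations: (−0.4463)² + (−0.1662)² + (+0.7438)² + (+0.8537)² + (−0.2763)² + (+0.5038)² + (−0.6162)² + (−0.5962)² = 2.5742
Variance = 2.5742 / 7 = 0.3677
SE* = √0.3677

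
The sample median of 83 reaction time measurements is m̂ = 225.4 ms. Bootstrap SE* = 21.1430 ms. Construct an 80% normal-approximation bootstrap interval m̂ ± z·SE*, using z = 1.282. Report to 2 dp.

(198.29, 252.51)

Margin = 1.282 × 21.1430 = 27.105
Interval: 225.4 ± 27.105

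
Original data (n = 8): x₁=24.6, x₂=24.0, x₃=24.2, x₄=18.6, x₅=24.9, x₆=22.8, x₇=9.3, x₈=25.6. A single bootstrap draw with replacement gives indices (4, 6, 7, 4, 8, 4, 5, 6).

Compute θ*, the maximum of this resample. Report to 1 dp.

Resample values: 18.6, 22.8, 9.3, 18.6, 25.6, 18.6, 24.9, 22.8.
Maximum = 25.6

θ* = 25.6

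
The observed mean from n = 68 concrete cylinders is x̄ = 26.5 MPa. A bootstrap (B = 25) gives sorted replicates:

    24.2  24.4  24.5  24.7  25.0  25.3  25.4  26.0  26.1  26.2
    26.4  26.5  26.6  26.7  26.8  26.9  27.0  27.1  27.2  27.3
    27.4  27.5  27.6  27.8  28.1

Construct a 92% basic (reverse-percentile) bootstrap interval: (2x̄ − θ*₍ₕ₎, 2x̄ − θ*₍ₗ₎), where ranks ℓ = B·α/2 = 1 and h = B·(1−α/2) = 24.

Percentile endpoints at ranks 1 and 24: θ*₍1₎ = 24.2, θ*₍24₎ = 27.8.
Basic interval reflects these around x̄:
  lower = 2 × 26.5 − 27.8 = 25.2
  upper = 2 × 26.5 − 24.2 = 28.8

(25.2, 28.8)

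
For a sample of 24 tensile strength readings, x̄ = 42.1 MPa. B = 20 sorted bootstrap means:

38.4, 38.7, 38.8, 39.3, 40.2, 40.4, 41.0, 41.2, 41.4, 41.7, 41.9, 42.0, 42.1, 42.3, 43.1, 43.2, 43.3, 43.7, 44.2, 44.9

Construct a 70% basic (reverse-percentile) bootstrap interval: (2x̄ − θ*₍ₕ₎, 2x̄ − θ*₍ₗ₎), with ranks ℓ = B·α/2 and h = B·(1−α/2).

(40.9, 45.4)

Percentile endpoints at ranks 3 and 17: θ*₍3₎ = 38.8, θ*₍17₎ = 43.3.
Basic interval reflects these around x̄:
  lower = 2 × 42.1 − 43.3 = 40.9
  upper = 2 × 42.1 − 38.8 = 45.4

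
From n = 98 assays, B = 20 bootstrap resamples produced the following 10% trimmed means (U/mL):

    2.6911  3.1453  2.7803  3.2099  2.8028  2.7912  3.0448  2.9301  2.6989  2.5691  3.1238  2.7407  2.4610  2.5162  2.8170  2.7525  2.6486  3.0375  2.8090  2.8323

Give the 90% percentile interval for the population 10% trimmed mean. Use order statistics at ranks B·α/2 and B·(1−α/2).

(2.4610, 3.1453)

Sorted replicates: 2.4610, 2.5162, 2.5691, 2.6486, 2.6911, 2.6989, 2.7407, 2.7525, 2.7803, 2.7912, 2.8028, 2.8090, 2.8170, 2.8323, 2.9301, 3.0375, 3.0448, 3.1238, 3.1453, 3.2099
α = 0.10; lower rank = 20 × 0.050 = 1; upper rank = 20 × 0.950 = 19.
The 1st smallest replicate is 2.4610; the 19th is 3.1453.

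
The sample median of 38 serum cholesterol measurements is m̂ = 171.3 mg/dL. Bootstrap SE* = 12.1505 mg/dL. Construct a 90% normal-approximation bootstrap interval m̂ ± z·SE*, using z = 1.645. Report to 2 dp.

(151.31, 191.29)

Margin = 1.645 × 12.1505 = 19.988
Interval: 171.3 ± 19.988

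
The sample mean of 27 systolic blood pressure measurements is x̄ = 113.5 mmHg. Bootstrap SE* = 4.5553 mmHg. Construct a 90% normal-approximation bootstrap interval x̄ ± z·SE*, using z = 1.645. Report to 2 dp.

Margin = 1.645 × 4.5553 = 7.493
Interval: 113.5 ± 7.493

(106.01, 120.99)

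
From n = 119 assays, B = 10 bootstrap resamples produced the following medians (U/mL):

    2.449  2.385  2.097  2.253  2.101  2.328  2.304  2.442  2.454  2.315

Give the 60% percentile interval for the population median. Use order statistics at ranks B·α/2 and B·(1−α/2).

(2.101, 2.442)

Sorted replicates: 2.097, 2.101, 2.253, 2.304, 2.315, 2.328, 2.385, 2.442, 2.449, 2.454
α = 0.40; lower rank = 10 × 0.200 = 2; upper rank = 10 × 0.800 = 8.
The 2nd smallest replicate is 2.101; the 8th is 2.442.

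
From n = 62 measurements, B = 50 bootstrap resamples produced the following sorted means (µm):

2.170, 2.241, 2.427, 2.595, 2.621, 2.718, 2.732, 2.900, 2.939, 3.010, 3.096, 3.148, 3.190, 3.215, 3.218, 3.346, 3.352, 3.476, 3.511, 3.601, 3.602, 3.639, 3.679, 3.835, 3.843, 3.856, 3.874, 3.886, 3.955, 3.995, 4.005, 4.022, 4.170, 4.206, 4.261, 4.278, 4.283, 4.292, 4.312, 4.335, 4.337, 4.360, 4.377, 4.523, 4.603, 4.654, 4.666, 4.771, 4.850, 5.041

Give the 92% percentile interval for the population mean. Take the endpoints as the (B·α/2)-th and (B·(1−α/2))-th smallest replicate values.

α = 0.08; lower rank = 50 × 0.040 = 2; upper rank = 50 × 0.960 = 48.
The 2nd smallest replicate is 2.241; the 48th is 4.771.

(2.241, 4.771)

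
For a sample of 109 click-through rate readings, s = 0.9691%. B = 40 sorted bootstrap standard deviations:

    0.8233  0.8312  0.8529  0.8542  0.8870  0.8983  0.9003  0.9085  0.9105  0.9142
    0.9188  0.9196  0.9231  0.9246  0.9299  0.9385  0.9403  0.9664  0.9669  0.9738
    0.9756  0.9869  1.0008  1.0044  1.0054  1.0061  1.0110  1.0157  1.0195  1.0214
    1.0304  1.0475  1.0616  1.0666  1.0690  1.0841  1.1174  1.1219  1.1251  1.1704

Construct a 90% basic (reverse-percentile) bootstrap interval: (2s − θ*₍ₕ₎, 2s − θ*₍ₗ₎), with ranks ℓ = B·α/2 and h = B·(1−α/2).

Percentile endpoints at ranks 2 and 38: θ*₍2₎ = 0.8312, θ*₍38₎ = 1.1219.
Basic interval reflects these around s:
  lower = 2 × 0.9691 − 1.1219 = 0.8163
  upper = 2 × 0.9691 − 0.8312 = 1.1070

(0.8163, 1.1070)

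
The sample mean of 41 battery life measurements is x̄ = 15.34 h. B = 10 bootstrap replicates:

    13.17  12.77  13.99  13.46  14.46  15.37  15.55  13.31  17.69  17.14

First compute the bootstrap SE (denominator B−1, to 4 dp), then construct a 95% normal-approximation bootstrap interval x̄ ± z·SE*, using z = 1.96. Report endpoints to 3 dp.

(11.998, 18.682)

Mean of replicates = 14.6910; sum of squared deviations = 26.1615; SE* = √(26.1615/9) = 1.7049
Margin = 1.96 × 1.7049 = 3.3416
Interval: 15.34 ± 3.3416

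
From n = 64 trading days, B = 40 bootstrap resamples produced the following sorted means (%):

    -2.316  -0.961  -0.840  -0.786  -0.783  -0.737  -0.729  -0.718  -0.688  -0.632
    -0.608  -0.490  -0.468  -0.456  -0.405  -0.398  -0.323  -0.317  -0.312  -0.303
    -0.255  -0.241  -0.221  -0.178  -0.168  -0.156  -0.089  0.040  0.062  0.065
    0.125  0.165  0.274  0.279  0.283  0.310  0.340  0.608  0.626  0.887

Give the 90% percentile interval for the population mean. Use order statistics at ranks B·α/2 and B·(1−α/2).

α = 0.10; lower rank = 40 × 0.050 = 2; upper rank = 40 × 0.950 = 38.
The 2nd smallest replicate is -0.961; the 38th is 0.608.

(-0.961, 0.608)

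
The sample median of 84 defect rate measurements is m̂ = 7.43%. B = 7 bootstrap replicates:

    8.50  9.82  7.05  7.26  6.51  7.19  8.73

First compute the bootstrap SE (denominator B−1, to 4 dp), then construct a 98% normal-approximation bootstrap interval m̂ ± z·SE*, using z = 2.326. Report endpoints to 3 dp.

Mean of replicates = 7.8657; sum of squared deviations = 8.2954; SE* = √(8.2954/6) = 1.1758
Margin = 2.326 × 1.1758 = 2.7349
Interval: 7.43 ± 2.7349

(4.695, 10.165)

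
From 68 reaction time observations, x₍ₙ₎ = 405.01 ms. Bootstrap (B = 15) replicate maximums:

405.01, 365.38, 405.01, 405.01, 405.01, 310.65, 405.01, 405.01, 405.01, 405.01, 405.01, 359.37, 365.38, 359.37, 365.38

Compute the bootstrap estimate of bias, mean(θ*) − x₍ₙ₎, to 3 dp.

bias = −20.302

mean(θ*) = (405.01 + 365.38 + 405.01 + 405.01 + 405.01 + 310.65 + 405.01 + 405.01 + 405.01 + 405.01 + 405.01 + 359.37 + 365.38 + 359.37 + 365.38) / 15 = 384.7080
bias = 384.7080 − 405.01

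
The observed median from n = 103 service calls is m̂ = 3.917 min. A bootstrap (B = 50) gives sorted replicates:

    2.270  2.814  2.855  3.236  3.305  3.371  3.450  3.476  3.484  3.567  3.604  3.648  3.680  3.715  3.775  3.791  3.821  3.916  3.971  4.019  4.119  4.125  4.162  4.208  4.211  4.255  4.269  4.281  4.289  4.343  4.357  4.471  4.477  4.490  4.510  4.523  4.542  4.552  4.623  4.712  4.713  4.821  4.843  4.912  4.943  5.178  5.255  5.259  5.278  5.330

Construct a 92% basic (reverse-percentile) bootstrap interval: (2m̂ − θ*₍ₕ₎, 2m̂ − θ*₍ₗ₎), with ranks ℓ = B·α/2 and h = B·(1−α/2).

(2.575, 5.020)

Percentile endpoints at ranks 2 and 48: θ*₍2₎ = 2.814, θ*₍48₎ = 5.259.
Basic interval reflects these around m̂:
  lower = 2 × 3.917 − 5.259 = 2.575
  upper = 2 × 3.917 − 2.814 = 5.020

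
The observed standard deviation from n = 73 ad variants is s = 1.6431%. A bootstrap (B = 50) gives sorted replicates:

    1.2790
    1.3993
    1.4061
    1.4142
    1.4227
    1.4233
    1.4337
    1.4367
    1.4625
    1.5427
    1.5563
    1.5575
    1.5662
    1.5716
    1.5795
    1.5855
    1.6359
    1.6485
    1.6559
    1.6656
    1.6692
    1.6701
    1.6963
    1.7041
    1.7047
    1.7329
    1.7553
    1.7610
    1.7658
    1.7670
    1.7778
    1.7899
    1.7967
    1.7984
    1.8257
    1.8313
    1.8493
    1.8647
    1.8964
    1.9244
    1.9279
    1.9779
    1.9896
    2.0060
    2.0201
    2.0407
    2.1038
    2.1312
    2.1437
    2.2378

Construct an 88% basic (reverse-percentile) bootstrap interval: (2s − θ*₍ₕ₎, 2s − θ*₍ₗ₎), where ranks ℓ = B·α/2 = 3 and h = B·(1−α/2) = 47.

(1.1824, 1.8801)

Percentile endpoints at ranks 3 and 47: θ*₍3₎ = 1.4061, θ*₍47₎ = 2.1038.
Basic interval reflects these around s:
  lower = 2 × 1.6431 − 2.1038 = 1.1824
  upper = 2 × 1.6431 − 1.4061 = 1.8801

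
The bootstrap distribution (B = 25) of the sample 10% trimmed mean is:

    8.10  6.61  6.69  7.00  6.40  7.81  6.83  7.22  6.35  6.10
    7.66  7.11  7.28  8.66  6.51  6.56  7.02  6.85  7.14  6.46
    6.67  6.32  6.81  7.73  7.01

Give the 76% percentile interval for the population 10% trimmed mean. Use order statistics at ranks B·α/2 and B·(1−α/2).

(6.35, 7.73)

Sorted replicates: 6.10, 6.32, 6.35, 6.40, 6.46, 6.51, 6.56, 6.61, 6.67, 6.69, 6.81, 6.83, 6.85, 7.00, 7.01, 7.02, 7.11, 7.14, 7.22, 7.28, 7.66, 7.73, 7.81, 8.10, 8.66
α = 0.24; lower rank = 25 × 0.120 = 3; upper rank = 25 × 0.880 = 22.
The 3rd smallest replicate is 6.35; the 22nd is 7.73.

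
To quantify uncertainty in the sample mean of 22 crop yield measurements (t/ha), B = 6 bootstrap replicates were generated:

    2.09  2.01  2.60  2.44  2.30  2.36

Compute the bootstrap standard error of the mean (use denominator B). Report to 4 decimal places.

SE* = 0.2006

Bootstrap SE is the standard deviation of the 6 replicate means.
Mean of replicates: (2.09 + 2.01 + 2.60 + 2.44 + 2.30 + 2.36) / 6 = 13.80000 / 6 = 2.30000
Sum of squared deviations: (−0.21000)² + (−0.29000)² + (+0.30000)² + (+0.14000)² + (+0.00000)² + (+0.06000)² = 0.24140
Variance = 0.24140 / 6 = 0.04023
SE* = √0.04023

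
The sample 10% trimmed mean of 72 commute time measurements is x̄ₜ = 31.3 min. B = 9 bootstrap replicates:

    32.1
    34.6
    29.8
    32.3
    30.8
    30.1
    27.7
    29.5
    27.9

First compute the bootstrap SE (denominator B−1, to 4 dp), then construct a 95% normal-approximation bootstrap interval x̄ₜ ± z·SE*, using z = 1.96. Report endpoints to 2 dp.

(26.98, 35.62)

Mean of replicates = 30.5333; sum of squared deviations = 38.9400; SE* = √(38.9400/8) = 2.2062
Margin = 1.96 × 2.2062 = 4.324
Interval: 31.3 ± 4.324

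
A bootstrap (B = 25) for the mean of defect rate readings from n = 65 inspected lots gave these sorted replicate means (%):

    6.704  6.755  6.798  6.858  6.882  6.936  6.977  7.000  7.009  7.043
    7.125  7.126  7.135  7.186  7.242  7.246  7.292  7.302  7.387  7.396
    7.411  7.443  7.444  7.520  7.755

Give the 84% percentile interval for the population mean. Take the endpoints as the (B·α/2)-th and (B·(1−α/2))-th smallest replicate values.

(6.755, 7.444)

α = 0.16; lower rank = 25 × 0.080 = 2; upper rank = 25 × 0.920 = 23.
The 2nd smallest replicate is 6.755; the 23rd is 7.444.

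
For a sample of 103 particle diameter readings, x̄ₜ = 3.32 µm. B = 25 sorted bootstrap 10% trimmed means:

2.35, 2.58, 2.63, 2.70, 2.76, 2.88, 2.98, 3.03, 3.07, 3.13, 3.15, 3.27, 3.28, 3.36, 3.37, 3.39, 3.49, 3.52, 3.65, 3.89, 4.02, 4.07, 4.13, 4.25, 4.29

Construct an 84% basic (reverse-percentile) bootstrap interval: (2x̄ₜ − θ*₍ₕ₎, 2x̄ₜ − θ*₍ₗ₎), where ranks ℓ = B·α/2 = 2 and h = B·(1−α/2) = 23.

(2.51, 4.06)

Percentile endpoints at ranks 2 and 23: θ*₍2₎ = 2.58, θ*₍23₎ = 4.13.
Basic interval reflects these around x̄ₜ:
  lower = 2 × 3.32 − 4.13 = 2.51
  upper = 2 × 3.32 − 2.58 = 4.06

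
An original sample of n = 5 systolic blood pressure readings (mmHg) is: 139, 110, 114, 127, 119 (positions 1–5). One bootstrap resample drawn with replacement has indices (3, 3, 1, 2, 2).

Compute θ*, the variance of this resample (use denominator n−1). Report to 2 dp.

θ* = 149.80

Resample values: 114, 114, 139, 110, 110.
Mean = 117.4000; sum of squared deviations = 599.2000
s² = 599.2000 / 4 = 149.8000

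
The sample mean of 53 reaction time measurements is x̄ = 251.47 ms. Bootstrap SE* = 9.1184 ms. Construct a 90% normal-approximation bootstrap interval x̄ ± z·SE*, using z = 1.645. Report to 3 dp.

Margin = 1.645 × 9.1184 = 14.9998
Interval: 251.47 ± 14.9998

(236.470, 266.470)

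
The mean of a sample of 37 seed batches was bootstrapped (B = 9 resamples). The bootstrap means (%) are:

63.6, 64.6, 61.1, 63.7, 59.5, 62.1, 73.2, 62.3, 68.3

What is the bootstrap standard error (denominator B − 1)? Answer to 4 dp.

SE* = 4.1572

Bootstrap SE is the standard deviation of the 9 replicate means.
Mean of replicates: (63.6 + 64.6 + 61.1 + 63.7 + 59.5 + 62.1 + 73.2 + 62.3 + 68.3) / 9 = 578.40000 / 9 = 64.26667
Sum of squared deviations: (−0.66667)² + (+0.33333)² + (−3.16667)² + (−0.56667)² + (−4.76667)² + (−2.16667)² + (+8.93333)² + (−1.96667)² + (+4.03333)² = 138.26000
Variance = 138.26000 / 8 = 17.28250
SE* = √17.28250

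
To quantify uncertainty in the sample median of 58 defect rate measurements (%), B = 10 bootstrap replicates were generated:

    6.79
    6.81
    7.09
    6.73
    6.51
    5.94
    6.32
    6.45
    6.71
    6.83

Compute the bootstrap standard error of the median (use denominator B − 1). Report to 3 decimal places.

SE* = 0.324

Bootstrap SE is the standard deviation of the 10 replicate medians.
Mean of replicates: (6.79 + 6.81 + 7.09 + 6.73 + 6.51 + 5.94 + 6.32 + 6.45 + 6.71 + 6.83) / 10 = 66.1800 / 10 = 6.6180
Sum of squared deviations: (+0.1720)² + (+0.1920)² + (+0.4720)² + (+0.1120)² + (−0.1080)² + (−0.6780)² + (−0.2980)² + (−0.1680)² + (+0.0920)² + (+0.2120)² = 0.9436
Variance = 0.9436 / 9 = 0.1048
SE* = √0.1048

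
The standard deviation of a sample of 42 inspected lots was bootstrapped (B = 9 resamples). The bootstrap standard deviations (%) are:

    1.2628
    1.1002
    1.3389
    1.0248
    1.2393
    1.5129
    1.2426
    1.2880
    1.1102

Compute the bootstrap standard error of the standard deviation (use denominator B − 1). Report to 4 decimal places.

SE* = 0.1456

Bootstrap SE is the standard deviation of the 9 replicate standard deviations.
Mean of replicates: (1.2628 + 1.1002 + 1.3389 + 1.0248 + 1.2393 + 1.5129 + 1.2426 + 1.2880 + 1.1102) / 9 = 11.11970 / 9 = 1.23552
Sum of squared deviations: (+0.02728)² + (−0.13532)² + (+0.10338)² + (−0.21072)² + (+0.00378)² + (+0.27738)² + (+0.00708)² + (+0.05248)² + (−0.12532)² = 0.16961
Variance = 0.16961 / 8 = 0.02120
SE* = √0.02120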